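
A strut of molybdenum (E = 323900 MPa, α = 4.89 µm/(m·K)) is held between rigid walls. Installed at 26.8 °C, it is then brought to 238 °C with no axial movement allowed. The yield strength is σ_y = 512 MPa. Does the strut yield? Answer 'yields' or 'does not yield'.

does not yield

E = 323900 MPa = 323.9 GPa.
ΔT = 211.2 K. Constrained thermal stress σ = E·α·ΔT = 323.9×10³ MPa × 4.89×10⁻⁶ × 211.2 = 335 MPa (compressive).
Compare to σ_y = 512 MPa: σ < σ_y, so it does not yield.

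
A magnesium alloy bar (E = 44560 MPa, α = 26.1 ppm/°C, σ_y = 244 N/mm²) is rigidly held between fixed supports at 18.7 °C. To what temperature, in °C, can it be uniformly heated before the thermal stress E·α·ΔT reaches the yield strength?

228 °C

E = 44560 MPa = 44.56 GPa.
σ_y = 244 N/mm² = 244.0 MPa.
E·α·ΔT = 244.0 MPa ⇒ ΔT = 244.0 / (44.56×10³ × 26.1×10⁻⁶) = 209.8 K.
T = 18.7 + 209.8 = 228.5 °C.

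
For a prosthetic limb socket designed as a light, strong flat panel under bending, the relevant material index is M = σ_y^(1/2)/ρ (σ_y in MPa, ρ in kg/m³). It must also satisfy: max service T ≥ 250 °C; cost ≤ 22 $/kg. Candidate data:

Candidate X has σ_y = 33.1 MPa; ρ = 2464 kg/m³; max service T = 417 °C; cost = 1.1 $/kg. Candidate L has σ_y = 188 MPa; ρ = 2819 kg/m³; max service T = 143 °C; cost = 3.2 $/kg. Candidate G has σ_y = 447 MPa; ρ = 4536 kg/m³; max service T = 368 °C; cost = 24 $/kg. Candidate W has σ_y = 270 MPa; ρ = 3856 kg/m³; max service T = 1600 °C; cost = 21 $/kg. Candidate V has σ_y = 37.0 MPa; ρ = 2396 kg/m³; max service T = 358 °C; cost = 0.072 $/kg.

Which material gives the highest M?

candidate W

Screen on constraints: max service T ≥ 250 °C; cost ≤ 22 $/kg. Survivors: candidate X, candidate W, candidate V.
Per-candidate index values:
  candidate W: M = 4.26×10⁻³
  candidate V: M = 2.54×10⁻³
  candidate X: M = 2.33×10⁻³
The maximum is for candidate W.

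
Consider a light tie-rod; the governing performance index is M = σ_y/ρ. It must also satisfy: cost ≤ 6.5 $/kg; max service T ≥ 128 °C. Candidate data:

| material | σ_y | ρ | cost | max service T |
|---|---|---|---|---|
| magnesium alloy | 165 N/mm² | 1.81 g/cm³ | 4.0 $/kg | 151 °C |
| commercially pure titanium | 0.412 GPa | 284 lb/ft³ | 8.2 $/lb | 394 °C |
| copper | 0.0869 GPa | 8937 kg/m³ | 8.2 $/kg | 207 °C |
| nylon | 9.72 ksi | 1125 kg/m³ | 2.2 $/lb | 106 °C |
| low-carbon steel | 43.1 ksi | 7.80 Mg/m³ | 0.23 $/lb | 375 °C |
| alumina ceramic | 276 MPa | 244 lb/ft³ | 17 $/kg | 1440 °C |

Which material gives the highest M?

magnesium alloy

Screen on constraints: cost ≤ 6.5 $/kg; max service T ≥ 128 °C. Survivors: magnesium alloy, low-carbon steel.
Putting every candidate on a common basis:
  magnesium alloy: σ_y = 165.0 MPa, ρ = 1810 kg/m³
  low-carbon steel: σ_y = 297.2 MPa, ρ = 7800 kg/m³
  magnesium alloy: M = 91.2 kN·m/kg
  low-carbon steel: M = 38.1 kN·m/kg
Highest index: magnesium alloy.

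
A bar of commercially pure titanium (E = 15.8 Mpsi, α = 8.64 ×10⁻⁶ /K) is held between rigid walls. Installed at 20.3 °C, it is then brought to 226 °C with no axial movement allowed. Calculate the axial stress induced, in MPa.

194 MPa

E = 15.8 Mpsi = 108.9 GPa.
ΔT = 205.7 K. Constrained thermal stress σ = E·α·ΔT = 108.9×10³ MPa × 8.64×10⁻⁶ × 205.7 = 194 MPa (compressive).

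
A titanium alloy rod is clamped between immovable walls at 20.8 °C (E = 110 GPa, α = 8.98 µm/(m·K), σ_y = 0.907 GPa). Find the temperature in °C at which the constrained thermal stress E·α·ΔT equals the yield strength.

939 °C

σ_y = 0.907 GPa = 907.0 MPa.
E·α·ΔT = 907.0 MPa ⇒ ΔT = 907.0 / (110.0×10³ × 8.98×10⁻⁶) = 918.2 K.
T = 20.8 + 918.2 = 939.0 °C.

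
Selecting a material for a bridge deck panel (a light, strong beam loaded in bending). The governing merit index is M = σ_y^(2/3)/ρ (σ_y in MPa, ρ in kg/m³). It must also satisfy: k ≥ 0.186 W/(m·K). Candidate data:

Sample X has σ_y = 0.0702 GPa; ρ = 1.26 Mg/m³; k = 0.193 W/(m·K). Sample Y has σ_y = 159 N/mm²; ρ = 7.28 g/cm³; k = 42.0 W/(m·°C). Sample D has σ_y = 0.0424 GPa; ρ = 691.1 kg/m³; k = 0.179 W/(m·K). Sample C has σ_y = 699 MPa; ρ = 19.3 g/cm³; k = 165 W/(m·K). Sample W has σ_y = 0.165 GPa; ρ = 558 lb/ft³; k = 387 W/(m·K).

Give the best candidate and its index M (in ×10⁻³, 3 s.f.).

Screen on constraints: k ≥ 0.186 W/(m·K). Survivors: sample X, sample Y, sample C, sample W.
Putting every candidate on a common basis:
  sample X: σ_y = 70.20 MPa, ρ = 1260 kg/m³
  sample Y: σ_y = 159.0 MPa, ρ = 7280 kg/m³
  sample C: σ_y = 699.0 MPa, ρ = 19300 kg/m³
  sample W: σ_y = 165.0 MPa, ρ = 8938 kg/m³
  sample X: M = 13.5×10⁻³
  sample C: M = 4.08×10⁻³
  sample Y: M = 4.03×10⁻³
  sample W: M = 3.37×10⁻³
Sample X has the largest M.

sample X, M = 13.5×10⁻³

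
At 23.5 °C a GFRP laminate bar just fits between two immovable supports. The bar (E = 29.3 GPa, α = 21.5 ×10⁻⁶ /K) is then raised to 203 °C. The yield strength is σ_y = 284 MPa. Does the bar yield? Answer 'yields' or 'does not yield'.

does not yield

ΔT = 179.5 K. Constrained thermal stress σ = E·α·ΔT = 29.30×10³ MPa × 21.5×10⁻⁶ × 179.5 = 113 MPa (compressive).
Compare to σ_y = 284 MPa: σ < σ_y, so it does not yield.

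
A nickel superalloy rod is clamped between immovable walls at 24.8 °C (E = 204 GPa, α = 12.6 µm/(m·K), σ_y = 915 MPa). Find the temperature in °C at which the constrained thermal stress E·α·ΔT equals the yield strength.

E·α·ΔT = 915.0 MPa ⇒ ΔT = 915.0 / (204.0×10³ × 12.6×10⁻⁶) = 356.0 K.
T = 24.8 + 356.0 = 380.8 °C.

381 °C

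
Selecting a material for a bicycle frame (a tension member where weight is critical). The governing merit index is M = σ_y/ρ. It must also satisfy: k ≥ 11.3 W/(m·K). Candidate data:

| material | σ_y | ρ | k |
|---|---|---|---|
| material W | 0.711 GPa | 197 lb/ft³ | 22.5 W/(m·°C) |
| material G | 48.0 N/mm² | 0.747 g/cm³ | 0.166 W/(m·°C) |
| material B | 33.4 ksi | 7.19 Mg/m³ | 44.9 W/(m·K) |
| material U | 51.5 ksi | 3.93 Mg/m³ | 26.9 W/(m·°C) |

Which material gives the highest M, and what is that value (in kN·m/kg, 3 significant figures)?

material W, M = 225 kN·m/kg

Screen on constraints: k ≥ 11.3 W/(m·K). Survivors: material W, material B, material U.
Convert each candidate to consistent units, then evaluate M:
  material W: σ_y = 711.0 MPa, ρ = 3156 kg/m³
  material B: σ_y = 230.3 MPa, ρ = 7190 kg/m³
  material U: σ_y = 355.1 MPa, ρ = 3930 kg/m³
  material W: M = 225 kN·m/kg
  material U: M = 90.4 kN·m/kg
  material B: M = 32.0 kN·m/kg
Material W ranks first.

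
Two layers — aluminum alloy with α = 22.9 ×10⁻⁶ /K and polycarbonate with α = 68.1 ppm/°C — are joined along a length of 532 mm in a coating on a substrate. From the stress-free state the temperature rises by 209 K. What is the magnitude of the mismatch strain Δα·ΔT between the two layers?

9.45×10⁻³

Δα = |22.9 − 68.1|×10⁻⁶/K = 45.2×10⁻⁶/K.
Mismatch strain = Δα·ΔT = 45.2×10⁻⁶ × 209.0 = 9.45×10⁻³.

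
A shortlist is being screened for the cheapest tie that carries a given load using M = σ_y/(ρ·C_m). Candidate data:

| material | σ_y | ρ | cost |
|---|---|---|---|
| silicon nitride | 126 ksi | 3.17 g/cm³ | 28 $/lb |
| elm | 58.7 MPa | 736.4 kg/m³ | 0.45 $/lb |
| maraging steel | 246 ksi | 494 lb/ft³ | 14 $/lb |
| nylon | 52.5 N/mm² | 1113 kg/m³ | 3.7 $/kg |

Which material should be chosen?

elm

In SI units:
  silicon nitride: σ_y = 868.7 MPa, ρ = 3170 kg/m³, cost = 61.73 $/kg
  elm: σ_y = 58.70 MPa, ρ = 736.4 kg/m³, cost = 0.9921 $/kg
  maraging steel: σ_y = 1696 MPa, ρ = 7913 kg/m³, cost = 30.86 $/kg
  nylon: σ_y = 52.50 MPa, ρ = 1113 kg/m³, cost = 3.700 $/kg
  elm: M = 80.3 kN·m per $
  nylon: M = 12.7 kN·m per $
  maraging steel: M = 6.94 kN·m per $
  silicon nitride: M = 4.44 kN·m per $
The maximum is for elm.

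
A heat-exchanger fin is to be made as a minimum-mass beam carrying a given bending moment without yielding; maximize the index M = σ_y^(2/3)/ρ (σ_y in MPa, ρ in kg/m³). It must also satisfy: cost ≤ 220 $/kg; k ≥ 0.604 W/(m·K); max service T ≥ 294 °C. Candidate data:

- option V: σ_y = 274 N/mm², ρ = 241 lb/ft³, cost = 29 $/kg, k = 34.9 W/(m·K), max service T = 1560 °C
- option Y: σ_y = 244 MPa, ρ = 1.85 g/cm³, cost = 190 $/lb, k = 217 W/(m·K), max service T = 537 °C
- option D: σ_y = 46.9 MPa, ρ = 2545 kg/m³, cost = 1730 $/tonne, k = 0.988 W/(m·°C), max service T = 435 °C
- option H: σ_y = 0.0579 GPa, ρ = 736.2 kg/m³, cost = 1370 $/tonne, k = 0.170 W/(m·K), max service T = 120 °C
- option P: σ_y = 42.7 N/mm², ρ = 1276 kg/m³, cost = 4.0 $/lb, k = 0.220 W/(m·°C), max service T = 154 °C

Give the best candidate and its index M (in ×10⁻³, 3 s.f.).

option V, M = 10.9×10⁻³

Screen on constraints: cost ≤ 220 $/kg; k ≥ 0.604 W/(m·K); max service T ≥ 294 °C. Survivors: option V, option D.
Normalizing units and computing the index:
  option V: σ_y = 274.0 MPa, ρ = 3860 kg/m³
  option D: σ_y = 46.90 MPa, ρ = 2545 kg/m³
  option V: M = 10.9×10⁻³
  option D: M = 5.11×10⁻³
Option V has the largest M.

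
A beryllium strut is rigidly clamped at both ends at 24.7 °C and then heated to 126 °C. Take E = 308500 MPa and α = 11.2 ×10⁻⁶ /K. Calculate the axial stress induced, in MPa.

E = 308500 MPa = 308.5 GPa.
ΔT = 101.3 K. Constrained thermal stress σ = E·α·ΔT = 308.5×10³ MPa × 11.2×10⁻⁶ × 101.3 = 350 MPa (compressive).

350 MPa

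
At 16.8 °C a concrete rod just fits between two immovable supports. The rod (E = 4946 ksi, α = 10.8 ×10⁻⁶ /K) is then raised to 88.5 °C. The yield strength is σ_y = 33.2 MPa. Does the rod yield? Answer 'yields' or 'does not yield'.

E = 4946 ksi = 34.10 GPa.
ΔT = 71.70 K. Constrained thermal stress σ = E·α·ΔT = 34.10×10³ MPa × 10.8×10⁻⁶ × 71.70 = 26.4 MPa (compressive).
Compare to σ_y = 33.2 MPa: σ < σ_y, so it does not yield.

does not yield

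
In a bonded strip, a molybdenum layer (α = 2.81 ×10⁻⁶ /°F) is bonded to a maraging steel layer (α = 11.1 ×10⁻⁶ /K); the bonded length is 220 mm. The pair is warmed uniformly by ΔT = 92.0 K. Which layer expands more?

molybdenum: α = 2.81×10⁻⁶/°F × 9/5 = 5.06×10⁻⁶/K.
α(molybdenum) = 5.06×10⁻⁶/K vs α(maraging steel) = 11.1×10⁻⁶/K.
Higher α expands more for the same ΔT: maraging steel.

maraging steel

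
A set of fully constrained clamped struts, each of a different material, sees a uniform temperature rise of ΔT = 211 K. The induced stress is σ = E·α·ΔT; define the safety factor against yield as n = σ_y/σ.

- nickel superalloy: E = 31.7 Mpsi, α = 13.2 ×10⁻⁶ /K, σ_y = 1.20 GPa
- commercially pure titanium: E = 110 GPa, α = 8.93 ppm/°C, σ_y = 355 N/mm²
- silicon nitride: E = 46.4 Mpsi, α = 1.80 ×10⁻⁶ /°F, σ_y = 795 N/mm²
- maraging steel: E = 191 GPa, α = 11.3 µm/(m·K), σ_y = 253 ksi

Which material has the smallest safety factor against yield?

With everything in SI (GPa, ×10⁻⁶/K, MPa):
  nickel superalloy: E = 218.6, α = 13.2, σ_y = 1200 → σ = 609 MPa, n = 1.97
  commercially pure titanium: E = 110.0, α = 8.93, σ_y = 355.0 → σ = 207 MPa, n = 1.71
  silicon nitride: E = 319.9, α = 3.24, σ_y = 795.0 → σ = 219 MPa, n = 3.63
  maraging steel: E = 191.0, α = 11.3, σ_y = 1744 → σ = 455 MPa, n = 3.83
Commercially pure titanium has the lowest safety factor, n = 1.71.

commercially pure titanium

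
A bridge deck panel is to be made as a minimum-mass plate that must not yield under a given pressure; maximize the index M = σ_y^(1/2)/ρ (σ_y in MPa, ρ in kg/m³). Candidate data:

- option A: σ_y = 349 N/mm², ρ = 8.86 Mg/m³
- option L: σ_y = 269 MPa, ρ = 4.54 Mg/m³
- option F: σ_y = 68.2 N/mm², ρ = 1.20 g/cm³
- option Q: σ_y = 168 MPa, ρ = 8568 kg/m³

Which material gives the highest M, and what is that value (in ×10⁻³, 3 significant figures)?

option F, M = 6.88×10⁻³

Putting every candidate on a common basis:
  option A: σ_y = 349.0 MPa, ρ = 8860 kg/m³
  option L: σ_y = 269.0 MPa, ρ = 4540 kg/m³
  option F: σ_y = 68.20 MPa, ρ = 1200 kg/m³
  option Q: σ_y = 168.0 MPa, ρ = 8568 kg/m³
  option F: M = 6.88×10⁻³
  option L: M = 3.61×10⁻³
  option A: M = 2.11×10⁻³
  option Q: M = 1.51×10⁻³
Option F has the largest M.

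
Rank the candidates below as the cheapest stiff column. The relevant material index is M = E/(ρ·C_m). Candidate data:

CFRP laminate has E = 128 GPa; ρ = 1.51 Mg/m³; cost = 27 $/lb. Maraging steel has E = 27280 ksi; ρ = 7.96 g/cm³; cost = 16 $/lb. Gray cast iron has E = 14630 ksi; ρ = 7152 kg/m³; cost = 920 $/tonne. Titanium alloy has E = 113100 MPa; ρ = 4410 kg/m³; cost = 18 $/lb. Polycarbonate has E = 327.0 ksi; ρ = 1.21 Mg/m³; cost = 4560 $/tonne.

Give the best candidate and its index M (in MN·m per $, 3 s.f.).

gray cast iron, M = 15.3 MN·m per $

Convert each candidate to consistent units, then evaluate M:
  CFRP laminate: E = 128.0 GPa, ρ = 1510 kg/m³, cost = 59.52 $/kg
  maraging steel: E = 188.1 GPa, ρ = 7960 kg/m³, cost = 35.27 $/kg
  gray cast iron: E = 100.9 GPa, ρ = 7152 kg/m³, cost = 0.9200 $/kg
  titanium alloy: E = 113.1 GPa, ρ = 4410 kg/m³, cost = 39.68 $/kg
  polycarbonate: E = 2.255 GPa, ρ = 1210 kg/m³, cost = 4.560 $/kg
  gray cast iron: M = 15.3 MN·m per $
  CFRP laminate: M = 1.42 MN·m per $
  maraging steel: M = 0.670 MN·m per $
  titanium alloy: M = 0.646 MN·m per $
  polycarbonate: M = 0.409 MN·m per $
The maximum is for gray cast iron.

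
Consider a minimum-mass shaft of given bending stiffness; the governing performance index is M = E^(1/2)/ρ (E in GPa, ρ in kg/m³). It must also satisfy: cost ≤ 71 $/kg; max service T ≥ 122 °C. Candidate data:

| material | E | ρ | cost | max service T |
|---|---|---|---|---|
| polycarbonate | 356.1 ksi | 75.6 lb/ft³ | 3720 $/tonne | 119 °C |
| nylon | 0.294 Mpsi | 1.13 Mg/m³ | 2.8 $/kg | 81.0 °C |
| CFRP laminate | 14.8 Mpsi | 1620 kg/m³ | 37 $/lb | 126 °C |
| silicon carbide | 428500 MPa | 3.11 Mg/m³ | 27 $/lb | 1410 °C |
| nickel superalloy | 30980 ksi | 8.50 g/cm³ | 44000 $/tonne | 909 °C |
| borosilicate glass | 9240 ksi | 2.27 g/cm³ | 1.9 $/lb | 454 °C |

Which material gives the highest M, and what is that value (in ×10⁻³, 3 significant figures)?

Screen on constraints: cost ≤ 71 $/kg; max service T ≥ 122 °C. Survivors: silicon carbide, nickel superalloy, borosilicate glass.
After converting to SI:
  silicon carbide: E = 428.5 GPa, ρ = 3110 kg/m³
  nickel superalloy: E = 213.6 GPa, ρ = 8500 kg/m³
  borosilicate glass: E = 63.71 GPa, ρ = 2270 kg/m³
  silicon carbide: M = 6.66×10⁻³
  borosilicate glass: M = 3.52×10⁻³
  nickel superalloy: M = 1.72×10⁻³
Silicon carbide has the largest M.

silicon carbide, M = 6.66×10⁻³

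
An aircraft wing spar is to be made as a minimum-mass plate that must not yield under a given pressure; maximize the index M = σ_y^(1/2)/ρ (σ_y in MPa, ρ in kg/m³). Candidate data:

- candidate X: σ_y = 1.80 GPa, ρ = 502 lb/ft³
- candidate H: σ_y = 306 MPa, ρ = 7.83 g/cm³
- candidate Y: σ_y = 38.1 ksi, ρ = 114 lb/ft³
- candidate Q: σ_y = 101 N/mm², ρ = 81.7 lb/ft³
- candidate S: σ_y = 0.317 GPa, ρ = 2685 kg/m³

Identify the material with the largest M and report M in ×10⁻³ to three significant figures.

candidate Y, M = 8.88×10⁻³

Normalizing units and computing the index:
  candidate X: σ_y = 1800 MPa, ρ = 8041 kg/m³
  candidate H: σ_y = 306.0 MPa, ρ = 7830 kg/m³
  candidate Y: σ_y = 262.7 MPa, ρ = 1826 kg/m³
  candidate Q: σ_y = 101.0 MPa, ρ = 1309 kg/m³
  candidate S: σ_y = 317.0 MPa, ρ = 2685 kg/m³
  candidate Y: M = 8.88×10⁻³
  candidate Q: M = 7.68×10⁻³
  candidate S: M = 6.63×10⁻³
  candidate X: M = 5.28×10⁻³
  candidate H: M = 2.23×10⁻³
Candidate Y ranks first.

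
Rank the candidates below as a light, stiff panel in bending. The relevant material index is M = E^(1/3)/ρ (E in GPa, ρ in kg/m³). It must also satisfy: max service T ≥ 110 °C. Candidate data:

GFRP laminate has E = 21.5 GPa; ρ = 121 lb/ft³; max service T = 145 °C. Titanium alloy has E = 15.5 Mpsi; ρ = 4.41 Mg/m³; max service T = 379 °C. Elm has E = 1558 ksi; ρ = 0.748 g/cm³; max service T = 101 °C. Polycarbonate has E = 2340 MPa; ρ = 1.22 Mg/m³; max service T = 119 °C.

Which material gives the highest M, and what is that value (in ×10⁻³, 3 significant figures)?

GFRP laminate, M = 1.43×10⁻³

Screen on constraints: max service T ≥ 110 °C. Survivors: GFRP laminate, titanium alloy, polycarbonate.
Convert each candidate to consistent units, then evaluate M:
  GFRP laminate: E = 21.50 GPa, ρ = 1938 kg/m³
  titanium alloy: E = 106.9 GPa, ρ = 4410 kg/m³
  polycarbonate: E = 2.340 GPa, ρ = 1220 kg/m³
  GFRP laminate: M = 1.43×10⁻³
  polycarbonate: M = 1.09×10⁻³
  titanium alloy: M = 1.08×10⁻³
GFRP laminate has the largest M.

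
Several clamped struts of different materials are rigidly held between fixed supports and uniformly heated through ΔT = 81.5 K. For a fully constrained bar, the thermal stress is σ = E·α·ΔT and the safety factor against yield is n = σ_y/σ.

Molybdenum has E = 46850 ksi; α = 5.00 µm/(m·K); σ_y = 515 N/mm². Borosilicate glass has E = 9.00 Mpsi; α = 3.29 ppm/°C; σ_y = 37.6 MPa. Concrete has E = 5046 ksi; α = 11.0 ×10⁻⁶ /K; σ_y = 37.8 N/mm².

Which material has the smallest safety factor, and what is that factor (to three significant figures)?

concrete, n = 1.21

Converting E to GPa, α to ×10⁻⁶/K, σ_y to MPa, then σ and n for each:
  molybdenum: E = 323.0, α = 5.00, σ_y = 515.0 → σ = 132 MPa, n = 3.91
  borosilicate glass: E = 62.05, α = 3.29, σ_y = 37.60 → σ = 16.6 MPa, n = 2.26
  concrete: E = 34.79, α = 11.0, σ_y = 37.80 → σ = 31.2 MPa, n = 1.21
Concrete has the lowest safety factor, n = 1.21.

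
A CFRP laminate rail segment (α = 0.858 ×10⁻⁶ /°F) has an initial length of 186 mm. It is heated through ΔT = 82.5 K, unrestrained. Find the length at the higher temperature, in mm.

186.02 mm

Convert α: 0.858×10⁻⁶/°F × (9/5) = 1.54×10⁻⁶/K.
ΔL = α·L₀·ΔT = 1.54×10⁻⁶ × 186 mm × 82.50 K = 0.0237 mm.
L = L₀ + ΔL = 186 + 0.0237 = 186.02 mm.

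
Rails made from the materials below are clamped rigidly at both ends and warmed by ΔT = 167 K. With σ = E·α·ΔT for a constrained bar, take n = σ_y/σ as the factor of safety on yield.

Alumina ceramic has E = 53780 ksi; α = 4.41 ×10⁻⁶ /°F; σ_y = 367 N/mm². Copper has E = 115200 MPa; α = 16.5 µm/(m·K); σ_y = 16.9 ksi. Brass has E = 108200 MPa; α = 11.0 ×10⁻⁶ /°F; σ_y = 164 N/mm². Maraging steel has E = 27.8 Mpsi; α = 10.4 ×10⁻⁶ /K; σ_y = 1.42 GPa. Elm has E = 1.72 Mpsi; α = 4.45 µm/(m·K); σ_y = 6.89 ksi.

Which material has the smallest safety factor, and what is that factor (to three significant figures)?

With everything in SI (GPa, ×10⁻⁶/K, MPa):
  alumina ceramic: E = 370.8, α = 7.94, σ_y = 367.0 → σ = 492 MPa, n = 0.747
  copper: E = 115.2, α = 16.5, σ_y = 116.5 → σ = 317 MPa, n = 0.367
  brass: E = 108.2, α = 19.8, σ_y = 164.0 → σ = 358 MPa, n = 0.458
  maraging steel: E = 191.7, α = 10.4, σ_y = 1420 → σ = 333 MPa, n = 4.27
  elm: E = 11.86, α = 4.45, σ_y = 47.50 → σ = 8.81 MPa, n = 5.39
Copper has the lowest safety factor, n = 0.367.

copper, n = 0.367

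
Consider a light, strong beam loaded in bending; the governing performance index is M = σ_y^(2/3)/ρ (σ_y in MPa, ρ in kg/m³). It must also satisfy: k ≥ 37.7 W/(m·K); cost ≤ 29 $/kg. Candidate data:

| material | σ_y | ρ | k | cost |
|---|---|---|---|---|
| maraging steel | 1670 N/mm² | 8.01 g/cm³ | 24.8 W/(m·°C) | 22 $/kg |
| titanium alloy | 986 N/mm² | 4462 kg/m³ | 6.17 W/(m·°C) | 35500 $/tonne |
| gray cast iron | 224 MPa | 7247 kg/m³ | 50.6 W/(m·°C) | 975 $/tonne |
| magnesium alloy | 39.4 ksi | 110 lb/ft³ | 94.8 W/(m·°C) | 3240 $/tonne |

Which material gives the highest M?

magnesium alloy

Screen on constraints: k ≥ 37.7 W/(m·K); cost ≤ 29 $/kg. Survivors: gray cast iron, magnesium alloy.
In SI units:
  gray cast iron: σ_y = 224.0 MPa, ρ = 7247 kg/m³
  magnesium alloy: σ_y = 271.7 MPa, ρ = 1762 kg/m³
  magnesium alloy: M = 23.8×10⁻³
  gray cast iron: M = 5.09×10⁻³
Magnesium alloy has the largest M.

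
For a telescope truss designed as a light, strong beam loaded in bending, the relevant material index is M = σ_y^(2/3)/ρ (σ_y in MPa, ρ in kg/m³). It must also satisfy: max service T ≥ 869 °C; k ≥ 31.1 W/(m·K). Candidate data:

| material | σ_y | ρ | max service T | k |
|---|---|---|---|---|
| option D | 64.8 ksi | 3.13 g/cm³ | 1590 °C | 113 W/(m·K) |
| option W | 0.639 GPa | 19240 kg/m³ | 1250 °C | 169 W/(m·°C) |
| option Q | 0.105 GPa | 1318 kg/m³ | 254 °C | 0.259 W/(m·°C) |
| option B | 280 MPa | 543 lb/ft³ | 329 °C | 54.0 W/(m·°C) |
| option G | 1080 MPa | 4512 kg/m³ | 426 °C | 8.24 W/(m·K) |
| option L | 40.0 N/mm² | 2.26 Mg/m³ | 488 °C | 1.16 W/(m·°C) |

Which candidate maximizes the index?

Screen on constraints: max service T ≥ 869 °C; k ≥ 31.1 W/(m·K). Survivors: option D, option W.
Convert each candidate to consistent units, then evaluate M:
  option D: σ_y = 446.8 MPa, ρ = 3130 kg/m³
  option W: σ_y = 639.0 MPa, ρ = 19240 kg/m³
  option D: M = 18.7×10⁻³
  option W: M = 3.86×10⁻³
The maximum is for option D.

option D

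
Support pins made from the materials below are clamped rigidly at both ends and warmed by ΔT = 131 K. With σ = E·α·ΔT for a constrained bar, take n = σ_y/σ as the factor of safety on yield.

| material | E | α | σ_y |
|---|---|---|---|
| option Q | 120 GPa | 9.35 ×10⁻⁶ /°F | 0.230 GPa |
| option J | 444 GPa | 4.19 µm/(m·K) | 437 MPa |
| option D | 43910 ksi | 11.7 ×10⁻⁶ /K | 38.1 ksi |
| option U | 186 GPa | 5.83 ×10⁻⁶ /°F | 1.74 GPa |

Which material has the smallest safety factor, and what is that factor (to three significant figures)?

Per material, after unit conversion:
  option Q: E = 120.0, α = 16.8, σ_y = 230.0 → σ = 265 MPa, n = 0.869
  option J: E = 444.0, α = 4.19, σ_y = 437.0 → σ = 244 MPa, n = 1.79
  option D: E = 302.7, α = 11.7, σ_y = 262.7 → σ = 464 MPa, n = 0.566
  option U: E = 186.0, α = 10.5, σ_y = 1740 → σ = 256 MPa, n = 6.80
The minimum is option D at n = 0.566.

option D, n = 0.566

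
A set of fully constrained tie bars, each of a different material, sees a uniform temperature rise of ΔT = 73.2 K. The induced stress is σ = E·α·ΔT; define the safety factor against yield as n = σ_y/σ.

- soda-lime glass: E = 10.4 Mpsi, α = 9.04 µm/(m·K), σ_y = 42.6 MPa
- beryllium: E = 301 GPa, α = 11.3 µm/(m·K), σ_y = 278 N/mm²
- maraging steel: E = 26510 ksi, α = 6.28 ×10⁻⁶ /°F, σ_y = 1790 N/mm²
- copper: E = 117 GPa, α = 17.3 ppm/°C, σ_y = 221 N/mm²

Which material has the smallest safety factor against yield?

soda-lime glass

Converting E to GPa, α to ×10⁻⁶/K, σ_y to MPa, then σ and n for each:
  soda-lime glass: E = 71.71, α = 9.04, σ_y = 42.60 → σ = 47.4 MPa, n = 0.898
  beryllium: E = 301.0, α = 11.3, σ_y = 278.0 → σ = 249 MPa, n = 1.12
  maraging steel: E = 182.8, α = 11.3, σ_y = 1790 → σ = 151 MPa, n = 11.8
  copper: E = 117.0, α = 17.3, σ_y = 221.0 → σ = 148 MPa, n = 1.49
Soda-lime glass has the lowest safety factor, n = 0.898.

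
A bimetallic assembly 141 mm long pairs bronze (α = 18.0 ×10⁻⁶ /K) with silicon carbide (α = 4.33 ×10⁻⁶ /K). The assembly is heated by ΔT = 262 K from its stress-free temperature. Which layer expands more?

α(bronze) = 18.0×10⁻⁶/K vs α(silicon carbide) = 4.33×10⁻⁶/K.
Higher α expands more for the same ΔT: bronze.

bronze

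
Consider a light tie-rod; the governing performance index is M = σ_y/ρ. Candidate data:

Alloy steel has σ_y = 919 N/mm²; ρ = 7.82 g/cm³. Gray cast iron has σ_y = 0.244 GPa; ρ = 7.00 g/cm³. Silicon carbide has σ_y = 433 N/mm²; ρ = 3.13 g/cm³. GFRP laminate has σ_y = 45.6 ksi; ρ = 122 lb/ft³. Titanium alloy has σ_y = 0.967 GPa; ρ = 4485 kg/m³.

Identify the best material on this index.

In SI units:
  alloy steel: σ_y = 919.0 MPa, ρ = 7820 kg/m³
  gray cast iron: σ_y = 244.0 MPa, ρ = 7000 kg/m³
  silicon carbide: σ_y = 433.0 MPa, ρ = 3130 kg/m³
  GFRP laminate: σ_y = 314.4 MPa, ρ = 1954 kg/m³
  titanium alloy: σ_y = 967.0 MPa, ρ = 4485 kg/m³
  titanium alloy: M = 216 kN·m/kg
  GFRP laminate: M = 161 kN·m/kg
  silicon carbide: M = 138 kN·m/kg
  alloy steel: M = 118 kN·m/kg
  gray cast iron: M = 34.9 kN·m/kg
Titanium alloy ranks first.

titanium alloy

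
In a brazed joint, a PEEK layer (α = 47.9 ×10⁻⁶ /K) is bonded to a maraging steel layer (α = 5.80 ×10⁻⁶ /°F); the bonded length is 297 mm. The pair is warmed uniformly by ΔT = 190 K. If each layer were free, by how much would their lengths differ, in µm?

maraging steel: α = 5.80×10⁻⁶/°F × 9/5 = 10.4×10⁻⁶/K.
Δα = |47.9 − 10.4|×10⁻⁶/K = 37.5×10⁻⁶/K.
ΔL_mismatch = Δα·L·ΔT = 37.5×10⁻⁶ × 297.0 mm × 190.0 K = 2110 µm.

2110 µm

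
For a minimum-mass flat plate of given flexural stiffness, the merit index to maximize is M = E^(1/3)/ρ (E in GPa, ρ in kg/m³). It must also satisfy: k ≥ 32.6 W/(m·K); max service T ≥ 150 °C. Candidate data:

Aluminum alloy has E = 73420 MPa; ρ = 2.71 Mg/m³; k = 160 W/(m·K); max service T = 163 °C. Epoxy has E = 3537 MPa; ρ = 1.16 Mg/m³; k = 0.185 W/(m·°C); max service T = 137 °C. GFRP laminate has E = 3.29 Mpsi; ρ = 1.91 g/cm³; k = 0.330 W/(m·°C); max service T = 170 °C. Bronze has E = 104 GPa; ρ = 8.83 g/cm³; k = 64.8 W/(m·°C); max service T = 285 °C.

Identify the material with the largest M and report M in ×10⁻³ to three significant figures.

Screen on constraints: k ≥ 32.6 W/(m·K); max service T ≥ 150 °C. Survivors: aluminum alloy, bronze.
Convert each candidate to consistent units, then evaluate M:
  aluminum alloy: E = 73.42 GPa, ρ = 2710 kg/m³
  bronze: E = 104.0 GPa, ρ = 8830 kg/m³
  aluminum alloy: M = 1.55×10⁻³
  bronze: M = 0.533×10⁻³
Highest index: aluminum alloy.

aluminum alloy, M = 1.55×10⁻³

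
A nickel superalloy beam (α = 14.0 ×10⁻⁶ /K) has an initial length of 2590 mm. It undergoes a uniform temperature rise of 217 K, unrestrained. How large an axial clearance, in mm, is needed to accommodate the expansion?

ΔL = α·L₀·ΔT = 14.0×10⁻⁶ × 2590 mm × 217.0 K = 7.87 mm.

7.87 mm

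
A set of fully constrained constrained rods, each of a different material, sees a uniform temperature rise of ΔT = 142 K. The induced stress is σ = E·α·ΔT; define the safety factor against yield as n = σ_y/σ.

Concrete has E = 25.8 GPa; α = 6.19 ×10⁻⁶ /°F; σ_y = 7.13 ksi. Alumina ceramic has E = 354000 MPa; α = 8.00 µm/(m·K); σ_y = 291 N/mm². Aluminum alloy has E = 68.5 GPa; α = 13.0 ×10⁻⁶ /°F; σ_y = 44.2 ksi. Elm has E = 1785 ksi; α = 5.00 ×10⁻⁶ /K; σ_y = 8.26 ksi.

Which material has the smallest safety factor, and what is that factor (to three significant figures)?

alumina ceramic, n = 0.724

With everything in SI (GPa, ×10⁻⁶/K, MPa):
  concrete: E = 25.80, α = 11.1, σ_y = 49.16 → σ = 40.8 MPa, n = 1.20
  alumina ceramic: E = 354.0, α = 8.00, σ_y = 291.0 → σ = 402 MPa, n = 0.724
  aluminum alloy: E = 68.50, α = 23.4, σ_y = 304.7 → σ = 228 MPa, n = 1.34
  elm: E = 12.31, α = 5.00, σ_y = 56.95 → σ = 8.74 MPa, n = 6.52
Smallest n: alumina ceramic with n = 0.724.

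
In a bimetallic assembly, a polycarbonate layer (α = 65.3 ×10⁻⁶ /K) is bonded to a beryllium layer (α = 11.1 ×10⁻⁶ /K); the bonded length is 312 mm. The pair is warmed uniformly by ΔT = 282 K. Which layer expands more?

polycarbonate

α(polycarbonate) = 65.3×10⁻⁶/K vs α(beryllium) = 11.1×10⁻⁶/K.
Higher α expands more for the same ΔT: polycarbonate.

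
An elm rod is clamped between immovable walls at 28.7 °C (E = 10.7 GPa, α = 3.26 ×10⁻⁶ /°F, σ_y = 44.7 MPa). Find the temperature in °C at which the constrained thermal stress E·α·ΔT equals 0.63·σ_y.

477 °C

α = 3.26×10⁻⁶/°F × 9/5 = 5.87×10⁻⁶/K.
E·α·ΔT = 28.16 MPa ⇒ ΔT = 28.16 / (10.70×10³ × 5.87×10⁻⁶) = 448.5 K.
T = 28.7 + 448.5 = 477.2 °C.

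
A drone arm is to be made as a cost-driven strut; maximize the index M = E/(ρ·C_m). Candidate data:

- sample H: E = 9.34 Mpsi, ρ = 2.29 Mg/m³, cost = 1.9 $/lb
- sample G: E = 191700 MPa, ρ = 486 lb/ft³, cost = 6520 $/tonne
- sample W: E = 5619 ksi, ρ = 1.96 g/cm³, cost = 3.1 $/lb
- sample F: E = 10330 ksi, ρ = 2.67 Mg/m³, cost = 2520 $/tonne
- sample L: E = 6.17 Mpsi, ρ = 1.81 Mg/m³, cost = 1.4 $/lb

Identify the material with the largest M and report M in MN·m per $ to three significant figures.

Convert each candidate to consistent units, then evaluate M:
  sample H: E = 64.40 GPa, ρ = 2290 kg/m³, cost = 4.189 $/kg
  sample G: E = 191.7 GPa, ρ = 7785 kg/m³, cost = 6.520 $/kg
  sample W: E = 38.74 GPa, ρ = 1960 kg/m³, cost = 6.834 $/kg
  sample F: E = 71.22 GPa, ρ = 2670 kg/m³, cost = 2.520 $/kg
  sample L: E = 42.54 GPa, ρ = 1810 kg/m³, cost = 3.086 $/kg
  sample F: M = 10.6 MN·m per $
  sample L: M = 7.62 MN·m per $
  sample H: M = 6.71 MN·m per $
  sample G: M = 3.78 MN·m per $
  sample W: M = 2.89 MN·m per $
Sample F has the largest M.

sample F, M = 10.6 MN·m per $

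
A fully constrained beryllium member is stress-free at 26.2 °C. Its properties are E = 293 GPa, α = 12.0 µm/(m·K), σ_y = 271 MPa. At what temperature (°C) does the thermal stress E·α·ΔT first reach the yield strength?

103 °C

E·α·ΔT = 271.0 MPa ⇒ ΔT = 271.0 / (293.0×10³ × 12.0×10⁻⁶) = 77.08 K.
T = 26.2 + 77.08 = 103.3 °C.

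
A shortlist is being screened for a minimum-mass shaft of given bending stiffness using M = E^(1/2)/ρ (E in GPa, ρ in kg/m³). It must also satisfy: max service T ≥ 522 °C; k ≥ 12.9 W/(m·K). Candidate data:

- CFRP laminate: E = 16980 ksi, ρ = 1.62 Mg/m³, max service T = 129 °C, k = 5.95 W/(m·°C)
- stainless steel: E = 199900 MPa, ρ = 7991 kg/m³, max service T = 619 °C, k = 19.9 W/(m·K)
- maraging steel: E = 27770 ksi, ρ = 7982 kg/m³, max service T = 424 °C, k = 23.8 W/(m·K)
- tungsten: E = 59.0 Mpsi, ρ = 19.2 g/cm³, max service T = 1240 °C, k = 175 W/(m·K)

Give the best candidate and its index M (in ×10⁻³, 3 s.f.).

stainless steel, M = 1.77×10⁻³

Screen on constraints: max service T ≥ 522 °C; k ≥ 12.9 W/(m·K). Survivors: stainless steel, tungsten.
After converting to SI:
  stainless steel: E = 199.9 GPa, ρ = 7991 kg/m³
  tungsten: E = 406.8 GPa, ρ = 19200 kg/m³
  stainless steel: M = 1.77×10⁻³
  tungsten: M = 1.05×10⁻³
Stainless steel ranks first.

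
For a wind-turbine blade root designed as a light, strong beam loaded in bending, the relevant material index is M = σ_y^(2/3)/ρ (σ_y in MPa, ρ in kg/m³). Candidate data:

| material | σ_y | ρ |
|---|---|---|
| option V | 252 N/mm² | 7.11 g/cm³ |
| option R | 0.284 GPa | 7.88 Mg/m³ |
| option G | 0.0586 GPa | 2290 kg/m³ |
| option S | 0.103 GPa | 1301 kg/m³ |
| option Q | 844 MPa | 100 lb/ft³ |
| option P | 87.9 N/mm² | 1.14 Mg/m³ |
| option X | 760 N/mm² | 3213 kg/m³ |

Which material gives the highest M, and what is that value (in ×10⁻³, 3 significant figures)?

Normalizing units and computing the index:
  option V: σ_y = 252.0 MPa, ρ = 7110 kg/m³
  option R: σ_y = 284.0 MPa, ρ = 7880 kg/m³
  option G: σ_y = 58.60 MPa, ρ = 2290 kg/m³
  option S: σ_y = 103.0 MPa, ρ = 1301 kg/m³
  option Q: σ_y = 844.0 MPa, ρ = 1602 kg/m³
  option P: σ_y = 87.90 MPa, ρ = 1140 kg/m³
  option X: σ_y = 760.0 MPa, ρ = 3213 kg/m³
  option Q: M = 55.8×10⁻³
  option X: M = 25.9×10⁻³
  option P: M = 17.3×10⁻³
  option S: M = 16.9×10⁻³
  option G: M = 6.59×10⁻³
  option V: M = 5.61×10⁻³
  option R: M = 5.48×10⁻³
The maximum is for option Q.

option Q, M = 55.8×10⁻³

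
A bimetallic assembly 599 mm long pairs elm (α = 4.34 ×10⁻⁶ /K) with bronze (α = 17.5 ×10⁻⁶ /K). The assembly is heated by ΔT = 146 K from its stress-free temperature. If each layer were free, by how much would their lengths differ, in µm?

Δα = |4.34 − 17.5|×10⁻⁶/K = 13.2×10⁻⁶/K.
ΔL_mismatch = Δα·L·ΔT = 13.2×10⁻⁶ × 599.0 mm × 146.0 K = 1150 µm.

1150 µm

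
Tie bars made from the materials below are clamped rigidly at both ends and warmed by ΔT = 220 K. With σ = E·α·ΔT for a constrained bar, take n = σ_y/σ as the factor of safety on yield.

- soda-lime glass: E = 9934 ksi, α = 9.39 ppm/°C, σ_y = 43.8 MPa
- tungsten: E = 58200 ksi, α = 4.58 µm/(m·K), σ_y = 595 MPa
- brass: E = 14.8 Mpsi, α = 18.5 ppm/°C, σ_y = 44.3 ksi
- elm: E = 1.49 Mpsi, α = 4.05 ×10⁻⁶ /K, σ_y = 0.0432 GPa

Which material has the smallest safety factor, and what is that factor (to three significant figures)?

soda-lime glass, n = 0.310

Converting E to GPa, α to ×10⁻⁶/K, σ_y to MPa, then σ and n for each:
  soda-lime glass: E = 68.49, α = 9.39, σ_y = 43.80 → σ = 141 MPa, n = 0.310
  tungsten: E = 401.3, α = 4.58, σ_y = 595.0 → σ = 404 MPa, n = 1.47
  brass: E = 102.0, α = 18.5, σ_y = 305.4 → σ = 415 MPa, n = 0.735
  elm: E = 10.27, α = 4.05, σ_y = 43.20 → σ = 9.15 MPa, n = 4.72
Soda-lime glass has the lowest safety factor, n = 0.310.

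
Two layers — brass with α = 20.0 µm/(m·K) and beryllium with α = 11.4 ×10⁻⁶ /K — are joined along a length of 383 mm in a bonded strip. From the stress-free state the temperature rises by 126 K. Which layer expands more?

brass

α(brass) = 20.0×10⁻⁶/K vs α(beryllium) = 11.4×10⁻⁶/K.
Higher α expands more for the same ΔT: brass.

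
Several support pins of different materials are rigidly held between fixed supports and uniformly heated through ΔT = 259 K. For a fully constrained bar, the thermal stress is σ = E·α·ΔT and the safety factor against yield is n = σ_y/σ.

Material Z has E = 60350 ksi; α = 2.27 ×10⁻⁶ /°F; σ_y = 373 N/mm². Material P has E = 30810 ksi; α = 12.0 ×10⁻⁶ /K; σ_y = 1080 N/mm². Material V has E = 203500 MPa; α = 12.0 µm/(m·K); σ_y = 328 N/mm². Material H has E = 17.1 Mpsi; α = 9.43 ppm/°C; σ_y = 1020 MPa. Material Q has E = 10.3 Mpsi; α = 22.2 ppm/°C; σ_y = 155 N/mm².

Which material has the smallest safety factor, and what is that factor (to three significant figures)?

Converting E to GPa, α to ×10⁻⁶/K, σ_y to MPa, then σ and n for each:
  material Z: E = 416.1, α = 4.09, σ_y = 373.0 → σ = 440 MPa, n = 0.847
  material P: E = 212.4, α = 12.0, σ_y = 1080 → σ = 660 MPa, n = 1.64
  material V: E = 203.5, α = 12.0, σ_y = 328.0 → σ = 632 MPa, n = 0.519
  material H: E = 117.9, α = 9.43, σ_y = 1020 → σ = 288 MPa, n = 3.54
  material Q: E = 71.02, α = 22.2, σ_y = 155.0 → σ = 408 MPa, n = 0.380
The minimum is material Q at n = 0.380.

material Q, n = 0.380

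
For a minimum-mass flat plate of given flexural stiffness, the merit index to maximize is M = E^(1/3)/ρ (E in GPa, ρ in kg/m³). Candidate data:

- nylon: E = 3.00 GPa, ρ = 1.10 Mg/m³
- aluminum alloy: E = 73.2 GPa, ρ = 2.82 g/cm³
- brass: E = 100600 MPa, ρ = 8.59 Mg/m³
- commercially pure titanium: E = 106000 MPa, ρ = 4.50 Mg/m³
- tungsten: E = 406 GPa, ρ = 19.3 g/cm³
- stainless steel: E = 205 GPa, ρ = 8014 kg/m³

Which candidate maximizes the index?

Convert each candidate to consistent units, then evaluate M:
  nylon: E = 3.000 GPa, ρ = 1100 kg/m³
  aluminum alloy: E = 73.20 GPa, ρ = 2820 kg/m³
  brass: E = 100.6 GPa, ρ = 8590 kg/m³
  commercially pure titanium: E = 106.0 GPa, ρ = 4500 kg/m³
  tungsten: E = 406.0 GPa, ρ = 19300 kg/m³
  stainless steel: E = 205.0 GPa, ρ = 8014 kg/m³
  aluminum alloy: M = 1.48×10⁻³
  nylon: M = 1.31×10⁻³
  commercially pure titanium: M = 1.05×10⁻³
  stainless steel: M = 0.736×10⁻³
  brass: M = 0.541×10⁻³
  tungsten: M = 0.384×10⁻³
Aluminum alloy ranks first.

aluminum alloy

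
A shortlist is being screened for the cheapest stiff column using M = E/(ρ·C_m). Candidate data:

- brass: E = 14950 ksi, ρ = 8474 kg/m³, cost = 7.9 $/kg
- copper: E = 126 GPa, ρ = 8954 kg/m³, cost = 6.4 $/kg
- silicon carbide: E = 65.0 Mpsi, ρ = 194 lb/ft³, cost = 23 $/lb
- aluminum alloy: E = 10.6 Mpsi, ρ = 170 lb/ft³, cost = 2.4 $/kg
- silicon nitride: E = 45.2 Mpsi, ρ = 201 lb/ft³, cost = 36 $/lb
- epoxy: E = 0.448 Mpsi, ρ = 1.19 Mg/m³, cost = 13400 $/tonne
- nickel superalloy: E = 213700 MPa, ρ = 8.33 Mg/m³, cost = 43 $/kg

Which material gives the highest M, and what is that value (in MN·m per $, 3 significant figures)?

aluminum alloy, M = 11.2 MN·m per $

After converting to SI:
  brass: E = 103.1 GPa, ρ = 8474 kg/m³, cost = 7.900 $/kg
  copper: E = 126.0 GPa, ρ = 8954 kg/m³, cost = 6.400 $/kg
  silicon carbide: E = 448.2 GPa, ρ = 3108 kg/m³, cost = 50.71 $/kg
  aluminum alloy: E = 73.08 GPa, ρ = 2723 kg/m³, cost = 2.400 $/kg
  silicon nitride: E = 311.6 GPa, ρ = 3220 kg/m³, cost = 79.37 $/kg
  epoxy: E = 3.089 GPa, ρ = 1190 kg/m³, cost = 13.40 $/kg
  nickel superalloy: E = 213.7 GPa, ρ = 8330 kg/m³, cost = 43.00 $/kg
  aluminum alloy: M = 11.2 MN·m per $
  silicon carbide: M = 2.84 MN·m per $
  copper: M = 2.20 MN·m per $
  brass: M = 1.54 MN·m per $
  silicon nitride: M = 1.22 MN·m per $
  nickel superalloy: M = 0.597 MN·m per $
  epoxy: M = 0.194 MN·m per $
Aluminum alloy ranks first.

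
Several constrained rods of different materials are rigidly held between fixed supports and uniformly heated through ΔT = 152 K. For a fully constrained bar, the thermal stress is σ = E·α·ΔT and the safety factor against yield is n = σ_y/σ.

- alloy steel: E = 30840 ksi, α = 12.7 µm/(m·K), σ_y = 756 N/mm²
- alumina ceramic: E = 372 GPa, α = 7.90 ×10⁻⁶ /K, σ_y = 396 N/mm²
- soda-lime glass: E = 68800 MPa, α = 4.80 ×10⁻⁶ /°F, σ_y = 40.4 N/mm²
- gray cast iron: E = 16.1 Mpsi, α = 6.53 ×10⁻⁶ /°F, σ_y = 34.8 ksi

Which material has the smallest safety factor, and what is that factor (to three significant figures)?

soda-lime glass, n = 0.447

With everything in SI (GPa, ×10⁻⁶/K, MPa):
  alloy steel: E = 212.6, α = 12.7, σ_y = 756.0 → σ = 410 MPa, n = 1.84
  alumina ceramic: E = 372.0, α = 7.90, σ_y = 396.0 → σ = 447 MPa, n = 0.887
  soda-lime glass: E = 68.80, α = 8.64, σ_y = 40.40 → σ = 90.4 MPa, n = 0.447
  gray cast iron: E = 111.0, α = 11.8, σ_y = 239.9 → σ = 198 MPa, n = 1.21
Soda-lime glass has the lowest safety factor, n = 0.447.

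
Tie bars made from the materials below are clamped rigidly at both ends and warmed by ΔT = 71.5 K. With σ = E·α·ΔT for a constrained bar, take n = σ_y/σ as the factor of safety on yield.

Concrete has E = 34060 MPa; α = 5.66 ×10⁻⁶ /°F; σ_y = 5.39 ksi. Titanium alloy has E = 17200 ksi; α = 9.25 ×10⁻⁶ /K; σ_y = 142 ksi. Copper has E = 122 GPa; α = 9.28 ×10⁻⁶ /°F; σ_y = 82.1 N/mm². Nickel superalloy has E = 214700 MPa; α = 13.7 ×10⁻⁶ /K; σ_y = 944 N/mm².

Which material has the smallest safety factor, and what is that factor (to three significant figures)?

In consistent units (E in GPa, α in ×10⁻⁶/K, σ_y in MPa):
  concrete: E = 34.06, α = 10.2, σ_y = 37.16 → σ = 24.8 MPa, n = 1.50
  titanium alloy: E = 118.6, α = 9.25, σ_y = 979.1 → σ = 78.4 MPa, n = 12.5
  copper: E = 122.0, α = 16.7, σ_y = 82.10 → σ = 146 MPa, n = 0.563
  nickel superalloy: E = 214.7, α = 13.7, σ_y = 944.0 → σ = 210 MPa, n = 4.49
The minimum is copper at n = 0.563.

copper, n = 0.563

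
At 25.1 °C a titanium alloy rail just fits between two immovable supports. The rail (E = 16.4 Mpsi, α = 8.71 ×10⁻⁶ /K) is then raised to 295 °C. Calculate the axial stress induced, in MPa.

266 MPa

E = 16.4 Mpsi = 113.1 GPa.
ΔT = 269.9 K. Constrained thermal stress σ = E·α·ΔT = 113.1×10³ MPa × 8.71×10⁻⁶ × 269.9 = 266 MPa (compressive).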